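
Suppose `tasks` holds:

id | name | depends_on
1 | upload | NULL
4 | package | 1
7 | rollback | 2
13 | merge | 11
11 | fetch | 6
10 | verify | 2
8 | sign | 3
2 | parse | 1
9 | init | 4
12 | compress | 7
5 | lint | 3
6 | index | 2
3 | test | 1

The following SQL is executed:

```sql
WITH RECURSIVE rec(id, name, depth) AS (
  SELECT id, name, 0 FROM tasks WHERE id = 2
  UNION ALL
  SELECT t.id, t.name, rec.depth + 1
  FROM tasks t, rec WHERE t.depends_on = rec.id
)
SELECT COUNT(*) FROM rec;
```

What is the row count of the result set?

Base: id=2 (parse) at depth 0.
Iteration 1: rows with depends_on in {2} -> index (id 6, depth 1), rollback (id 7, depth 1), verify (id 10, depth 1).
Iteration 2: rows with depends_on in {6,7,10} -> fetch (id 11, depth 2), compress (id 12, depth 2).
Iteration 3: rows with depends_on in {11,12} -> merge (id 13, depth 3).
Iteration 4: no rows with depends_on in {13}; recursion stops.
Total rows emitted: 7.

7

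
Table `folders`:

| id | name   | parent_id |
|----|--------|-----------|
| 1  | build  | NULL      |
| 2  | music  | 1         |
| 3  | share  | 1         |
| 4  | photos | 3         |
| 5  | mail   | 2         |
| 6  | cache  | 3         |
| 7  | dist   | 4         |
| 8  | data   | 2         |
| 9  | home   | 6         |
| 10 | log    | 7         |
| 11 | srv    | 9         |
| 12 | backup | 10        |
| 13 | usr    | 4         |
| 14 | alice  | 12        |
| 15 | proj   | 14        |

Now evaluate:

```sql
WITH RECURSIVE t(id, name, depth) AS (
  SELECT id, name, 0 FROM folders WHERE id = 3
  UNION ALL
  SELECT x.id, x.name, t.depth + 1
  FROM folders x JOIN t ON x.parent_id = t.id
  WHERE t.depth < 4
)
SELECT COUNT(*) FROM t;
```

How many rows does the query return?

Base: id=3 (share) at depth 0.
Iteration 1: rows with parent_id in {3} -> photos (id 4, depth 1), cache (id 6, depth 1).
Iteration 2: rows with parent_id in {4,6} -> dist (id 7, depth 2), home (id 9, depth 2), usr (id 13, depth 2).
Iteration 3: rows with parent_id in {7,9,13} -> log (id 10, depth 3), srv (id 11, depth 3).
Iteration 4: rows with parent_id in {10,11} -> backup (id 12, depth 4).
Iteration 5: depth < 4 fails for all current rows; recursion stops.
Total rows emitted: 9.

9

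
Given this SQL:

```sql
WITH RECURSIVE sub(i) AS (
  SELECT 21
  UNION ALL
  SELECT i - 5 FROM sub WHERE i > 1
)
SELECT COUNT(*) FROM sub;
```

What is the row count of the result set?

Base: i=21.
Iteration 1: 21 > 1 holds -> i = 21 - 5 = 16.
Iteration 2: 16 > 1 holds -> i = 16 - 5 = 11.
Iteration 3: 11 > 1 holds -> i = 11 - 5 = 6.
Iteration 4: 6 > 1 holds -> i = 6 - 5 = 1.
Iteration 5: 1 > 1 fails; recursion stops.
Total rows emitted: 5.

5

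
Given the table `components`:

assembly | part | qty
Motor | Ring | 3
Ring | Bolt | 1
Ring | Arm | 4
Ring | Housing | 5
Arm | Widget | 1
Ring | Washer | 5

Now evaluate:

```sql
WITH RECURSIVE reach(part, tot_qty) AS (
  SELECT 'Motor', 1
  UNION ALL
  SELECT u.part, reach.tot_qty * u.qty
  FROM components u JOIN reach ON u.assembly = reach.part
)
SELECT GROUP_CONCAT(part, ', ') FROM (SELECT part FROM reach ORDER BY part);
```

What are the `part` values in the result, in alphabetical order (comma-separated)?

Base: (Motor, tot_qty=1).
Iteration 1: components of {Motor} -> Ring = 1*3 = 3.
Iteration 2: components of {Ring} -> Arm = 3*4 = 12, Bolt = 3*1 = 3, Housing = 3*5 = 15, Washer = 3*5 = 15.
Iteration 3: components of {Arm,Bolt,Housing,Washer} -> Widget = 12*1 = 12.
Iteration 4: no further components; recursion stops.

Arm, Bolt, Housing, Motor, Ring, Washer, Widget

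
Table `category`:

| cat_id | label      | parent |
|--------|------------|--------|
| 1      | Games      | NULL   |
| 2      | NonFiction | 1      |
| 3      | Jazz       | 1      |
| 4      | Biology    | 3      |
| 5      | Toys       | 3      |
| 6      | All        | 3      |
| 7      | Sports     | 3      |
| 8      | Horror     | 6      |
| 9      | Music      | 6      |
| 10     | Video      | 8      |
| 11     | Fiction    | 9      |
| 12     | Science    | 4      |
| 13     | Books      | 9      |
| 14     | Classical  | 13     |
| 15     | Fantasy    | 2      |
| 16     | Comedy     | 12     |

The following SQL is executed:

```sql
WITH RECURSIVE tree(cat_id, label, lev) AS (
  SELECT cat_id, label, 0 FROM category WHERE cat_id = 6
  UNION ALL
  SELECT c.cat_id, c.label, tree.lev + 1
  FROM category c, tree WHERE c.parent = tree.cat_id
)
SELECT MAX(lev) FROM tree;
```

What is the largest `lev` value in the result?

Base: cat_id=6 (All) at lev 0.
Iteration 1: rows with parent in {6} -> Horror (id 8, lev 1), Music (id 9, lev 1).
Iteration 2: rows with parent in {8,9} -> Video (id 10, lev 2), Fiction (id 11, lev 2), Books (id 13, lev 2).
Iteration 3: rows with parent in {10,11,13} -> Classical (id 14, lev 3).
Iteration 4: no rows with parent in {14}; recursion stops.
lev values: 0, 1, 1, 2, 2, 2, 3; the maximum is 3.

3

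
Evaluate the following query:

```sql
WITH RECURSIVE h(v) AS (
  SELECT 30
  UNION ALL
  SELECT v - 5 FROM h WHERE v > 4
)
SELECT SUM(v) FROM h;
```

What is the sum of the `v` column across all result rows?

Base: v=30.
Iteration 1: 30 > 4 holds -> v = 30 - 5 = 25.
Iteration 2: 25 > 4 holds -> v = 25 - 5 = 20.
Iteration 3: 20 > 4 holds -> v = 20 - 5 = 15.
Iteration 4: 15 > 4 holds -> v = 15 - 5 = 10.
Iteration 5: 10 > 4 holds -> v = 10 - 5 = 5.
Iteration 6: 5 > 4 holds -> v = 5 - 5 = 0.
Iteration 7: 0 > 4 fails; recursion stops.
SUM(v) = 30 + 25 + 20 + 15 + 10 + 5 + 0 = 105.

105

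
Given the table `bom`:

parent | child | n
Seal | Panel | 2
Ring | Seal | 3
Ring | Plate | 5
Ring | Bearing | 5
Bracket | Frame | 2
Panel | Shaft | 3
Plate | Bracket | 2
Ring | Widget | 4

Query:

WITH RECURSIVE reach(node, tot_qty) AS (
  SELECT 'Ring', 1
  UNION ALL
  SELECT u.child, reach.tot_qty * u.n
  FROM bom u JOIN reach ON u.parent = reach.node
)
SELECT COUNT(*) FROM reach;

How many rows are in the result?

9

Base: (Ring, tot_qty=1).
Iteration 1: components of {Ring} -> Bearing = 1*5 = 5, Plate = 1*5 = 5, Seal = 1*3 = 3, Widget = 1*4 = 4.
Iteration 2: components of {Bearing,Plate,Seal,Widget} -> Bracket = 5*2 = 10, Panel = 3*2 = 6.
Iteration 3: components of {Bracket,Panel} -> Frame = 10*2 = 20, Shaft = 6*3 = 18.
Iteration 4: no further components; recursion stops.
Total rows emitted: 9.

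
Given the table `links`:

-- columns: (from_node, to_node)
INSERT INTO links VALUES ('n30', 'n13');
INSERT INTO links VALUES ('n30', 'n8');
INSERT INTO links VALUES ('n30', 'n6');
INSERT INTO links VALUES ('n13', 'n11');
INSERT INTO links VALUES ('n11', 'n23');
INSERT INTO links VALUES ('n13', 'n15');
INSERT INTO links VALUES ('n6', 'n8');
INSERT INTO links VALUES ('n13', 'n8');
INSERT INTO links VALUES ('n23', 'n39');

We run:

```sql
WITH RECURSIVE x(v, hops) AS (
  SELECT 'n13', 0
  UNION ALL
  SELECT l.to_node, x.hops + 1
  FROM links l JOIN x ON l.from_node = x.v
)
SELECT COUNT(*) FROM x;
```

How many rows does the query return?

Base: (n13, hops=0).
Iteration 1: edges from {n13} -> (n11, hops=1), (n15, hops=1), (n8, hops=1).
Iteration 2: edges from {n11,n15,n8} -> (n23, hops=2).
Iteration 3: edges from {n23} -> (n39, hops=3).
Iteration 4: no outgoing edges from {n39}; recursion stops.
Total rows emitted: 6.

6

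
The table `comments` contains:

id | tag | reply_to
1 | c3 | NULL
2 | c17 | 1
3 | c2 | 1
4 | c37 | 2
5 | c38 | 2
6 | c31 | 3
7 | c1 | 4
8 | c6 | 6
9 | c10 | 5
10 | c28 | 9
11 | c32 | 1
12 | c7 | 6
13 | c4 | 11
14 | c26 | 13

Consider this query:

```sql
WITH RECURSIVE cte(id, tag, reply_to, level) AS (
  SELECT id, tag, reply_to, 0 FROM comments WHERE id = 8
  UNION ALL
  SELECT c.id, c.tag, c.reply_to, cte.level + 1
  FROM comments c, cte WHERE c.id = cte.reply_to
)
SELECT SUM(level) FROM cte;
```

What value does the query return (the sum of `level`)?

Base: id=8 (c6), reply_to=6, level 0.
Iteration 1: join on id=6 -> c31 (id 6, reply_to=3, level 1).
Iteration 2: join on id=3 -> c2 (id 3, reply_to=1, level 2).
Iteration 3: join on id=1 -> c3 (id 1, reply_to=NULL, level 3).
Iteration 4: reply_to is NULL; no match; recursion stops.
SUM(level) = 0 + 1 + 2 + 3 = 6.

6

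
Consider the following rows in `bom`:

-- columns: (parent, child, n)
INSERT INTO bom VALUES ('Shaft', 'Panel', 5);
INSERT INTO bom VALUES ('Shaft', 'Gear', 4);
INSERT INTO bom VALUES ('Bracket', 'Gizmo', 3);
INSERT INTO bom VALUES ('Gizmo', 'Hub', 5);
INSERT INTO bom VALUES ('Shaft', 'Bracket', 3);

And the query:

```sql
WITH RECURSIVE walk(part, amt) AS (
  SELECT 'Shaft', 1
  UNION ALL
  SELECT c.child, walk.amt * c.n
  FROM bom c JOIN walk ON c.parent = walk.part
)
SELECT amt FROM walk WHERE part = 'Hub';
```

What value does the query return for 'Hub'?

Base: (Shaft, amt=1).
Iteration 1: components of {Shaft} -> Bracket = 1*3 = 3, Gear = 1*4 = 4, Panel = 1*5 = 5.
Iteration 2: components of {Bracket,Gear,Panel} -> Gizmo = 3*3 = 9.
Iteration 3: components of {Gizmo} -> Hub = 9*5 = 45.
Iteration 4: no further components; recursion stops.

45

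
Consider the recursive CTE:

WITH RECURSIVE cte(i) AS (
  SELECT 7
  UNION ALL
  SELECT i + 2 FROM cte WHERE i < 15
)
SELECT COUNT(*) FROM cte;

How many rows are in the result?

5

Base: i=7.
Iteration 1: 7 < 15 holds -> i = 7 + 2 = 9.
Iteration 2: 9 < 15 holds -> i = 9 + 2 = 11.
Iteration 3: 11 < 15 holds -> i = 11 + 2 = 13.
Iteration 4: 13 < 15 holds -> i = 13 + 2 = 15.
Iteration 5: 15 < 15 fails; recursion stops.
Total rows emitted: 5.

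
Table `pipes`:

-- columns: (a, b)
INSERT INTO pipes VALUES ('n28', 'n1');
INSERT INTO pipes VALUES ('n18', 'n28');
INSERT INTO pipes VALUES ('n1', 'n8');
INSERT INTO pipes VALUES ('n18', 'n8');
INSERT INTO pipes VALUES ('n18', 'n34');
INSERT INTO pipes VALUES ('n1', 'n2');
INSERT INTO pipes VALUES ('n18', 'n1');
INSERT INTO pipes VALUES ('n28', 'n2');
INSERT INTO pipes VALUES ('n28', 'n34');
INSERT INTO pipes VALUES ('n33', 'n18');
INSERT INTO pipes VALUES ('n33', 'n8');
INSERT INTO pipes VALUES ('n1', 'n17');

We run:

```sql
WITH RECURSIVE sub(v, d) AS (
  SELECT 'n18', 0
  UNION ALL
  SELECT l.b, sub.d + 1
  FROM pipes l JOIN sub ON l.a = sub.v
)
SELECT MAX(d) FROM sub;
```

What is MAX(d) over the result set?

3

Base: (n18, d=0).
Iteration 1: edges from {n18} -> (n1, d=1), (n28, d=1), (n34, d=1), (n8, d=1).
Iteration 2: edges from {n1,n28,n34,n8} -> (n1, d=2), (n17, d=2), (n2, d=2) x2, (n34, d=2), (n8, d=2). [UNION ALL keeps all 6 new rows, including repeats]
Iteration 3: edges from {n1,n17,n2,n34,n8} -> (n17, d=3), (n2, d=3), (n8, d=3).
Iteration 4: no outgoing edges from {n17,n2,n8}; recursion stops.
d values: 0, 1, 1, 1, 1, 2, 2, 2, 2, 2, 2, 3, 3, 3; the maximum is 3.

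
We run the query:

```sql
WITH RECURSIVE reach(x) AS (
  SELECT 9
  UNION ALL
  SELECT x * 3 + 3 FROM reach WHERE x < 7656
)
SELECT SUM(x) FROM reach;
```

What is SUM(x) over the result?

Base: x=9.
Iteration 1: 9 < 7656 holds -> x = 9 * 3 + 3 = 30.
Iteration 2: 30 < 7656 holds -> x = 30 * 3 + 3 = 93.
Iteration 3: 93 < 7656 holds -> x = 93 * 3 + 3 = 282.
Iteration 4: 282 < 7656 holds -> x = 282 * 3 + 3 = 849.
Iteration 5: 849 < 7656 holds -> x = 849 * 3 + 3 = 2550.
Iteration 6: 2550 < 7656 holds -> x = 2550 * 3 + 3 = 7653.
Iteration 7: 7653 < 7656 holds -> x = 7653 * 3 + 3 = 22962.
Iteration 8: 22962 < 7656 fails; recursion stops.
SUM(x) = 9 + 30 + 93 + 282 + 849 + 2550 + 7653 + 22962 = 34428.

34428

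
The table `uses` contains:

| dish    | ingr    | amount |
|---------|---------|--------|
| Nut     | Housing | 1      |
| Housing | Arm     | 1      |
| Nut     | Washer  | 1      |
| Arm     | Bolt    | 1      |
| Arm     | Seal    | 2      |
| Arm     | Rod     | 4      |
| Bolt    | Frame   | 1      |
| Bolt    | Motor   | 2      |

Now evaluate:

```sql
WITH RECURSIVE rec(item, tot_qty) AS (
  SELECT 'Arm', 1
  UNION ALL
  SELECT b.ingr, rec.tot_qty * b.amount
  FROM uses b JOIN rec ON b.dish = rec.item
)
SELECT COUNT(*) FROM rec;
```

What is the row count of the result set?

6

Base: (Arm, tot_qty=1).
Iteration 1: components of {Arm} -> Bolt = 1*1 = 1, Rod = 1*4 = 4, Seal = 1*2 = 2.
Iteration 2: components of {Bolt,Rod,Seal} -> Frame = 1*1 = 1, Motor = 1*2 = 2.
Iteration 3: no further components; recursion stops.
Total rows emitted: 6.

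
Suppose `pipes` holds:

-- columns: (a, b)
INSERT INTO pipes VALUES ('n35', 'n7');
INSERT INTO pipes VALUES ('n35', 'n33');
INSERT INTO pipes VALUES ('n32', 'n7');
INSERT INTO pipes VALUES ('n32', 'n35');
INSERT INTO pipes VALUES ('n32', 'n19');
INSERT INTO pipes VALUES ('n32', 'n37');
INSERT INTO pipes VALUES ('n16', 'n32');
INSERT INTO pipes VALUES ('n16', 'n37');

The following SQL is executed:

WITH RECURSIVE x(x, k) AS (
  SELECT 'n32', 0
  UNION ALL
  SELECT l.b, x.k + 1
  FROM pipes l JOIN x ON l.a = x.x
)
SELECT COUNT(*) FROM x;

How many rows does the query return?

7

Base: (n32, k=0).
Iteration 1: edges from {n32} -> (n19, k=1), (n35, k=1), (n37, k=1), (n7, k=1).
Iteration 2: edges from {n19,n35,n37,n7} -> (n33, k=2), (n7, k=2).
Iteration 3: no outgoing edges from {n33,n7}; recursion stops.
Total rows emitted: 7.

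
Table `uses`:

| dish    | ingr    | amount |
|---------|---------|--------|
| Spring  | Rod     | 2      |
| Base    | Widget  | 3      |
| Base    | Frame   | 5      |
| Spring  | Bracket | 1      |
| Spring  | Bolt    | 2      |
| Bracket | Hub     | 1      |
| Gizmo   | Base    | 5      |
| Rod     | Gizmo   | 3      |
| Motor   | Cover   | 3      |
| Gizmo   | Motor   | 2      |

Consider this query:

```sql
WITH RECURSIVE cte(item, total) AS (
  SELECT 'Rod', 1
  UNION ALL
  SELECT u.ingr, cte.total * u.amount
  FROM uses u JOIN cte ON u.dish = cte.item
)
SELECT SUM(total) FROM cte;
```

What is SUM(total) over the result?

Base: (Rod, total=1).
Iteration 1: components of {Rod} -> Gizmo = 1*3 = 3.
Iteration 2: components of {Gizmo} -> Base = 3*5 = 15, Motor = 3*2 = 6.
Iteration 3: components of {Base,Motor} -> Cover = 6*3 = 18, Frame = 15*5 = 75, Widget = 15*3 = 45.
Iteration 4: no further components; recursion stops.
SUM(total) = 1 + 3 + 6 + 15 + 18 + 75 + 45 = 163.

163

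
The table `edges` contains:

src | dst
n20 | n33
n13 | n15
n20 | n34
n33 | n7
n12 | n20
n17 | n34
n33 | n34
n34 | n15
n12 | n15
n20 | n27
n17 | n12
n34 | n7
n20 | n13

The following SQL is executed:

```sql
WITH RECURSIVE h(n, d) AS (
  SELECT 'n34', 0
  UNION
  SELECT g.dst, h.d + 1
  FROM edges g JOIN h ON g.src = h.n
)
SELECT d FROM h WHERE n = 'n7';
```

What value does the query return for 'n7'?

1

Base: (n34, d=0).
Iteration 1: edges from {n34} -> (n15, d=1), (n7, d=1).
Iteration 2: no outgoing edges from {n15,n7}; recursion stops.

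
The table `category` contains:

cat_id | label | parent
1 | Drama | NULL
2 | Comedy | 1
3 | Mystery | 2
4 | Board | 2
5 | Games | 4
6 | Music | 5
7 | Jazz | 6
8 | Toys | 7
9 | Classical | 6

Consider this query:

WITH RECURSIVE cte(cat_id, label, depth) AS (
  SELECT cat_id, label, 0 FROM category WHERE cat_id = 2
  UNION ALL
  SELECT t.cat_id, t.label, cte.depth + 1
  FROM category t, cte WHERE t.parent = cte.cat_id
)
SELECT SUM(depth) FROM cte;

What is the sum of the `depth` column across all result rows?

Base: cat_id=2 (Comedy) at depth 0.
Iteration 1: rows with parent in {2} -> Mystery (id 3, depth 1), Board (id 4, depth 1).
Iteration 2: rows with parent in {3,4} -> Games (id 5, depth 2).
Iteration 3: rows with parent in {5} -> Music (id 6, depth 3).
Iteration 4: rows with parent in {6} -> Jazz (id 7, depth 4), Classical (id 9, depth 4).
Iteration 5: rows with parent in {7,9} -> Toys (id 8, depth 5).
Iteration 6: no rows with parent in {8}; recursion stops.
SUM(depth) = 0 + 1 + 1 + 2 + 3 + 4 + 4 + 5 = 20.

20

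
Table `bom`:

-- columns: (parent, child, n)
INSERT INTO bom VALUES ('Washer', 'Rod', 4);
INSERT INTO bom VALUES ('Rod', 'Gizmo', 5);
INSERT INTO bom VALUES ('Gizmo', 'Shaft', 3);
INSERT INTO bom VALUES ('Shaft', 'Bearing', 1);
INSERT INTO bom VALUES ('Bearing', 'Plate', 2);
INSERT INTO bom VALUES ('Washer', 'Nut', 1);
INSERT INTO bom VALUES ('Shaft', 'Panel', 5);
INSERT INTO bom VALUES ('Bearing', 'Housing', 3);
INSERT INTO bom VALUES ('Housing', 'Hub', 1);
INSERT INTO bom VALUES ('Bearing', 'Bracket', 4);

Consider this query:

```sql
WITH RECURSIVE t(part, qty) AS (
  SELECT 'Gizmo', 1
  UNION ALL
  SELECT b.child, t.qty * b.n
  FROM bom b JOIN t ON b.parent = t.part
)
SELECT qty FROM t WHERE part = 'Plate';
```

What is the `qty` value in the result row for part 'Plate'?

Base: (Gizmo, qty=1).
Iteration 1: components of {Gizmo} -> Shaft = 1*3 = 3.
Iteration 2: components of {Shaft} -> Bearing = 3*1 = 3, Panel = 3*5 = 15.
Iteration 3: components of {Bearing,Panel} -> Bracket = 3*4 = 12, Housing = 3*3 = 9, Plate = 3*2 = 6.
Iteration 4: components of {Bracket,Housing,Plate} -> Hub = 9*1 = 9.
Iteration 5: no further components; recursion stops.

6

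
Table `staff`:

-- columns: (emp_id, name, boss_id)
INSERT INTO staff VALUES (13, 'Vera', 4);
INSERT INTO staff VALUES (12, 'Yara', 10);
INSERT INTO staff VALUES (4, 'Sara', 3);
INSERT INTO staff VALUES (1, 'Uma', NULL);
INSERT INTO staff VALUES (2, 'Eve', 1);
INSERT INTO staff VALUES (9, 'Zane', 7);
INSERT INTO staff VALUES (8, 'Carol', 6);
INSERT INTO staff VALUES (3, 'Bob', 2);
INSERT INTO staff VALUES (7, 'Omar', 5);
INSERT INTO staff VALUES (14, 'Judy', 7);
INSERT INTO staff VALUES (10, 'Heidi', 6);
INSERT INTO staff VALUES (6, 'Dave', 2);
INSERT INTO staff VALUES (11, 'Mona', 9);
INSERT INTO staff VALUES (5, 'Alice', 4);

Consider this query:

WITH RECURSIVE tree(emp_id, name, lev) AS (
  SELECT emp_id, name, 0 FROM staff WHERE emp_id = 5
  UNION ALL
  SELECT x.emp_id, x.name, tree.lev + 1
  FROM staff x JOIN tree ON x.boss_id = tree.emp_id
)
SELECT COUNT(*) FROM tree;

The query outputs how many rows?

Base: emp_id=5 (Alice) at lev 0.
Iteration 1: rows with boss_id in {5} -> Omar (id 7, lev 1).
Iteration 2: rows with boss_id in {7} -> Zane (id 9, lev 2), Judy (id 14, lev 2).
Iteration 3: rows with boss_id in {9,14} -> Mona (id 11, lev 3).
Iteration 4: no rows with boss_id in {11}; recursion stops.
Total rows emitted: 5.

5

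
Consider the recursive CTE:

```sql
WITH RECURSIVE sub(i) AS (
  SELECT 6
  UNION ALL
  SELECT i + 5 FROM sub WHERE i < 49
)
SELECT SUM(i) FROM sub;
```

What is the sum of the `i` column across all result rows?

285

Base: i=6.
Iteration 1: 6 < 49 holds -> i = 6 + 5 = 11.
Iteration 2: 11 < 49 holds -> i = 11 + 5 = 16.
Iteration 3: 16 < 49 holds -> i = 16 + 5 = 21.
Iteration 4: 21 < 49 holds -> i = 21 + 5 = 26.
Iteration 5: 26 < 49 holds -> i = 26 + 5 = 31.
Iteration 6: 31 < 49 holds -> i = 31 + 5 = 36.
Iteration 7: 36 < 49 holds -> i = 36 + 5 = 41.
Iteration 8: 41 < 49 holds -> i = 41 + 5 = 46.
Iteration 9: 46 < 49 holds -> i = 46 + 5 = 51.
Iteration 10: 51 < 49 fails; recursion stops.
SUM(i) = 6 + 11 + 16 + 21 + 26 + 31 + 36 + 41 + 46 + 51 = 285.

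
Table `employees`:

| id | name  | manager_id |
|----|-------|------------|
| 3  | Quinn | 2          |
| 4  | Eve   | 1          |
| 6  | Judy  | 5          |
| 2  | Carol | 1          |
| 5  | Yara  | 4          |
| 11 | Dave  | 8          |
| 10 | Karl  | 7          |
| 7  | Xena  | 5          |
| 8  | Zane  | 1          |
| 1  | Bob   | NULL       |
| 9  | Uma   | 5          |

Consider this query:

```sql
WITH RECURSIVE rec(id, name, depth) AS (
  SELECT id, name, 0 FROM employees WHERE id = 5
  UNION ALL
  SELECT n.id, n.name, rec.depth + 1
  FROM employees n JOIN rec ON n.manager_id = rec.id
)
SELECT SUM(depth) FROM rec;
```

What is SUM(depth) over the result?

Base: id=5 (Yara) at depth 0.
Iteration 1: rows with manager_id in {5} -> Judy (id 6, depth 1), Xena (id 7, depth 1), Uma (id 9, depth 1).
Iteration 2: rows with manager_id in {6,7,9} -> Karl (id 10, depth 2).
Iteration 3: no rows with manager_id in {10}; recursion stops.
SUM(depth) = 0 + 1 + 1 + 1 + 2 = 5.

5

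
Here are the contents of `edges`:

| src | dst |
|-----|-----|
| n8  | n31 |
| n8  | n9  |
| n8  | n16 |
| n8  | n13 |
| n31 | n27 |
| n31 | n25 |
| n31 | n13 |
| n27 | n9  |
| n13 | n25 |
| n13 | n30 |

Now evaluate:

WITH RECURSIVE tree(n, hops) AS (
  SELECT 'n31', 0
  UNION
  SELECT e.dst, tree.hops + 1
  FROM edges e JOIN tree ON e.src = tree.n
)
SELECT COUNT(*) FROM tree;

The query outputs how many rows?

7

Base: (n31, hops=0).
Iteration 1: edges from {n31} -> (n13, hops=1), (n25, hops=1), (n27, hops=1).
Iteration 2: edges from {n13,n25,n27} -> (n25, hops=2), (n30, hops=2), (n9, hops=2).
Iteration 3: no outgoing edges from {n25,n30,n9}; recursion stops.
Total rows emitted: 7.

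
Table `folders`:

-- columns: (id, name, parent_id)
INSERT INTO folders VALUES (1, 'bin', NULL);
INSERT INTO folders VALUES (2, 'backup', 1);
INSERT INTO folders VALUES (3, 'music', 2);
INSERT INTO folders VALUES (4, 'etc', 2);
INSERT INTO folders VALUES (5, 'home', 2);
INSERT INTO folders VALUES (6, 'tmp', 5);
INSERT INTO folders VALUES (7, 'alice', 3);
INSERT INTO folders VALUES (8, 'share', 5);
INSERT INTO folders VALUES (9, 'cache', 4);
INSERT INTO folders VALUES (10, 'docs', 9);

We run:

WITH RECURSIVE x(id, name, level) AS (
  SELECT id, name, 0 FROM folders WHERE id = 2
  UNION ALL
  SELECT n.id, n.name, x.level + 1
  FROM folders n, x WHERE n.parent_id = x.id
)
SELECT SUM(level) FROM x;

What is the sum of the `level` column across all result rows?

Base: id=2 (backup) at level 0.
Iteration 1: rows with parent_id in {2} -> music (id 3, level 1), etc (id 4, level 1), home (id 5, level 1).
Iteration 2: rows with parent_id in {3,4,5} -> tmp (id 6, level 2), alice (id 7, level 2), share (id 8, level 2), cache (id 9, level 2).
Iteration 3: rows with parent_id in {6,7,8,9} -> docs (id 10, level 3).
Iteration 4: no rows with parent_id in {10}; recursion stops.
SUM(level) = 0 + 1 + 1 + 1 + 2 + 2 + 2 + 2 + 3 = 14.

14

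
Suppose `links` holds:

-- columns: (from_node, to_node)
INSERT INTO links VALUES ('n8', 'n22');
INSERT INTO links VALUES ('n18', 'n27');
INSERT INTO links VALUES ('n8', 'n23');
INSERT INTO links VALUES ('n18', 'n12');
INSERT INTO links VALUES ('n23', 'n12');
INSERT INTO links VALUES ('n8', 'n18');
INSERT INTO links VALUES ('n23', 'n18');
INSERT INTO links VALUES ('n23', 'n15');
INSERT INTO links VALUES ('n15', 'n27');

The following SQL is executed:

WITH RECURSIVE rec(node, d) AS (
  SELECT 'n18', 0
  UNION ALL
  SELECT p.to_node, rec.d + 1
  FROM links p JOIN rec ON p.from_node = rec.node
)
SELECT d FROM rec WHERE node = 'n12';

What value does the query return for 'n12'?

Base: (n18, d=0).
Iteration 1: edges from {n18} -> (n12, d=1), (n27, d=1).
Iteration 2: no outgoing edges from {n12,n27}; recursion stops.

1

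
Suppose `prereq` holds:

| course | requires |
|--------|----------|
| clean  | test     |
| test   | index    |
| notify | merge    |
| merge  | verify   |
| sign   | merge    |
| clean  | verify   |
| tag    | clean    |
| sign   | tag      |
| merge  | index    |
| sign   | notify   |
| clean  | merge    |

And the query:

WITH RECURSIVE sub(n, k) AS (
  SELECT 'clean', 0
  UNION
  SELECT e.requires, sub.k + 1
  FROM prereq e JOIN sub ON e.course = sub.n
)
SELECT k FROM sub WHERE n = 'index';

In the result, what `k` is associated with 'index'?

Base: (clean, k=0).
Iteration 1: edges from {clean} -> (merge, k=1), (test, k=1), (verify, k=1).
Iteration 2: edges from {merge,test,verify} -> (index, k=2), (verify, k=2). [UNION drops 1 duplicate row(s)]
Iteration 3: no outgoing edges from {index,verify}; recursion stops.

2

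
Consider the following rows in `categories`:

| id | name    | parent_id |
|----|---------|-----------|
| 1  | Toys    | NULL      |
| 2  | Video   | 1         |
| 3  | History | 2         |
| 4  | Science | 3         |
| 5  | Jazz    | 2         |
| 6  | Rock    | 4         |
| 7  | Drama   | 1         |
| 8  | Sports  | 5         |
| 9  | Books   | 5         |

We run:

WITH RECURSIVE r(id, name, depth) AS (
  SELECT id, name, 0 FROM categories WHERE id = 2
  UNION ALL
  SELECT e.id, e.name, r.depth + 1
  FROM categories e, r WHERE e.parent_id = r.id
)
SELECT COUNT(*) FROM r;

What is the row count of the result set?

Base: id=2 (Video) at depth 0.
Iteration 1: rows with parent_id in {2} -> History (id 3, depth 1), Jazz (id 5, depth 1).
Iteration 2: rows with parent_id in {3,5} -> Science (id 4, depth 2), Sports (id 8, depth 2), Books (id 9, depth 2).
Iteration 3: rows with parent_id in {4,8,9} -> Rock (id 6, depth 3).
Iteration 4: no rows with parent_id in {6}; recursion stops.
Total rows emitted: 7.

7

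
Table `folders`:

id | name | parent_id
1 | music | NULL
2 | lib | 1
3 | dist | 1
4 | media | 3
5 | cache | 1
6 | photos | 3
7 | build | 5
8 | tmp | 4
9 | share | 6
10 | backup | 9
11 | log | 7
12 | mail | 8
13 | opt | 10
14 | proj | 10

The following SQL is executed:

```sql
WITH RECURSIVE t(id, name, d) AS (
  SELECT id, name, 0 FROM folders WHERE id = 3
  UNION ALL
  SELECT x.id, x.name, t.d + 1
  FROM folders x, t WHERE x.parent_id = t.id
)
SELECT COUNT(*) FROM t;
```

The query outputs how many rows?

9

Base: id=3 (dist) at d 0.
Iteration 1: rows with parent_id in {3} -> media (id 4, d 1), photos (id 6, d 1).
Iteration 2: rows with parent_id in {4,6} -> tmp (id 8, d 2), share (id 9, d 2).
Iteration 3: rows with parent_id in {8,9} -> backup (id 10, d 3), mail (id 12, d 3).
Iteration 4: rows with parent_id in {10,12} -> opt (id 13, d 4), proj (id 14, d 4).
Iteration 5: no rows with parent_id in {13,14}; recursion stops.
Total rows emitted: 9.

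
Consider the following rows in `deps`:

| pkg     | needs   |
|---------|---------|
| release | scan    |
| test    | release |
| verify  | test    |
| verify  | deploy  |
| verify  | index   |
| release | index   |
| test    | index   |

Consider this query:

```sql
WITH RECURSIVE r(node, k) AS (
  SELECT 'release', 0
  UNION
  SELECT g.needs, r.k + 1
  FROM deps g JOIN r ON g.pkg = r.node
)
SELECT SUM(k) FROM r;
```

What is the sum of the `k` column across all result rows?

2

Base: (release, k=0).
Iteration 1: edges from {release} -> (index, k=1), (scan, k=1).
Iteration 2: no outgoing edges from {index,scan}; recursion stops.
SUM(k) = 0 + 1 + 1 = 2.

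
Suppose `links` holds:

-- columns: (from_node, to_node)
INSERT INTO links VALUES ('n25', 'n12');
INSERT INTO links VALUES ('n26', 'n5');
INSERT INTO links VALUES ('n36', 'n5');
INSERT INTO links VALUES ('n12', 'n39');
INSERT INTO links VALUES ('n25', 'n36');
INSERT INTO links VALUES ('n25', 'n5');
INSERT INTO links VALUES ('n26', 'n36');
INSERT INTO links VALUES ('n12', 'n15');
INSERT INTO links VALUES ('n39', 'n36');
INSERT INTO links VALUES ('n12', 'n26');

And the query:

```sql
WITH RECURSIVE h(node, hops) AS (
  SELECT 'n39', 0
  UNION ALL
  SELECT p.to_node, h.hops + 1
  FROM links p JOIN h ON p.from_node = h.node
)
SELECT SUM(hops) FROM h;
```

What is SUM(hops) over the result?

Base: (n39, hops=0).
Iteration 1: edges from {n39} -> (n36, hops=1).
Iteration 2: edges from {n36} -> (n5, hops=2).
Iteration 3: no outgoing edges from {n5}; recursion stops.
SUM(hops) = 0 + 1 + 2 = 3.

3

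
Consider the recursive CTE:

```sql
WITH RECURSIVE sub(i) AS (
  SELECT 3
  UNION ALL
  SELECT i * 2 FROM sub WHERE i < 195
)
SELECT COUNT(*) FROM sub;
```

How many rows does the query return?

8

Base: i=3.
Iteration 1: 3 < 195 holds -> i = 3 * 2 = 6.
Iteration 2: 6 < 195 holds -> i = 6 * 2 = 12.
Iteration 3: 12 < 195 holds -> i = 12 * 2 = 24.
Iteration 4: 24 < 195 holds -> i = 24 * 2 = 48.
Iteration 5: 48 < 195 holds -> i = 48 * 2 = 96.
Iteration 6: 96 < 195 holds -> i = 96 * 2 = 192.
Iteration 7: 192 < 195 holds -> i = 192 * 2 = 384.
Iteration 8: 384 < 195 fails; recursion stops.
Total rows emitted: 8.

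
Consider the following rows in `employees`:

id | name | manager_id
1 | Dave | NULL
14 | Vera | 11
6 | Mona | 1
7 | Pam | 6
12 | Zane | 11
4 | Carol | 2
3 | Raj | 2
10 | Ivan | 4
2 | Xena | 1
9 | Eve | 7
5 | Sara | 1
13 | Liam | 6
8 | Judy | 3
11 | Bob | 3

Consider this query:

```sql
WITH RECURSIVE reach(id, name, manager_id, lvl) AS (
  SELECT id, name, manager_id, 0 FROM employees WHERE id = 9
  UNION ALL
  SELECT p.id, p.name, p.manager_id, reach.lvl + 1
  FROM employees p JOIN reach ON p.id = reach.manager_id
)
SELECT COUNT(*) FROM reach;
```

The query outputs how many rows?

Base: id=9 (Eve), manager_id=7, lvl 0.
Iteration 1: join on id=7 -> Pam (id 7, manager_id=6, lvl 1).
Iteration 2: join on id=6 -> Mona (id 6, manager_id=1, lvl 2).
Iteration 3: join on id=1 -> Dave (id 1, manager_id=NULL, lvl 3).
Iteration 4: manager_id is NULL; no match; recursion stops.
Total rows emitted: 4.

4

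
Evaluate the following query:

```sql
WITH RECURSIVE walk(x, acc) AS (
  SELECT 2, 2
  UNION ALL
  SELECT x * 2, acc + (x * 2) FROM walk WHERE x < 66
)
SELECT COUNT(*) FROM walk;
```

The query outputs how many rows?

Base: x=2, acc=2.
Iteration 1: 2 < 66 holds -> x = 2 * 2 = 4, acc = 2 + 4 = 6.
Iteration 2: 4 < 66 holds -> x = 4 * 2 = 8, acc = 6 + 8 = 14.
Iteration 3: 8 < 66 holds -> x = 8 * 2 = 16, acc = 14 + 16 = 30.
Iteration 4: 16 < 66 holds -> x = 16 * 2 = 32, acc = 30 + 32 = 62.
Iteration 5: 32 < 66 holds -> x = 32 * 2 = 64, acc = 62 + 64 = 126.
Iteration 6: 64 < 66 holds -> x = 64 * 2 = 128, acc = 126 + 128 = 254.
Iteration 7: 128 < 66 fails; recursion stops.
Total rows emitted: 7.

7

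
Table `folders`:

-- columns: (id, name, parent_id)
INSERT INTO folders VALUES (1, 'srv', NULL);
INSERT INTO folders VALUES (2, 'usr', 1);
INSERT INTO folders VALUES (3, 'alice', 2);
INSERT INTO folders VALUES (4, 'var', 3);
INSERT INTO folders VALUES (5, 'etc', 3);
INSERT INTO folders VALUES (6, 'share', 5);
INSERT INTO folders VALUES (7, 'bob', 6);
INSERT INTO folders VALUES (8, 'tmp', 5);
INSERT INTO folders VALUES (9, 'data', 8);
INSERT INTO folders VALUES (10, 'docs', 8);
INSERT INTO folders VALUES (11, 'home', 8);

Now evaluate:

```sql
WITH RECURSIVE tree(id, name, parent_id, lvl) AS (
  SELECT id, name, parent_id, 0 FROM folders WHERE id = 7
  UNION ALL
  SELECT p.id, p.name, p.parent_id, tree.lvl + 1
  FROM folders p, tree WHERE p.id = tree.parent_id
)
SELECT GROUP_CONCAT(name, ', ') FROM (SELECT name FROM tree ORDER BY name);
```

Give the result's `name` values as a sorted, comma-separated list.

alice, bob, etc, share, srv, usr

Base: id=7 (bob), parent_id=6, lvl 0.
Iteration 1: join on id=6 -> share (id 6, parent_id=5, lvl 1).
Iteration 2: join on id=5 -> etc (id 5, parent_id=3, lvl 2).
Iteration 3: join on id=3 -> alice (id 3, parent_id=2, lvl 3).
Iteration 4: join on id=2 -> usr (id 2, parent_id=1, lvl 4).
Iteration 5: join on id=1 -> srv (id 1, parent_id=NULL, lvl 5).
Iteration 6: parent_id is NULL; no match; recursion stops.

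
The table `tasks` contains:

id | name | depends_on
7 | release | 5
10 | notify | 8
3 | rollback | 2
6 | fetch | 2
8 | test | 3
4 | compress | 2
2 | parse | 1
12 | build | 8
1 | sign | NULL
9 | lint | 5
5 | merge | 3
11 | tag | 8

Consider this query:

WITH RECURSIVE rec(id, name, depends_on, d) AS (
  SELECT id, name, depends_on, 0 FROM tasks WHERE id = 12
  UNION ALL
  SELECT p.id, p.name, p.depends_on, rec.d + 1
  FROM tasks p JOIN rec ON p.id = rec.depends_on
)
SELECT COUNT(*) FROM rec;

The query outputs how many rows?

Base: id=12 (build), depends_on=8, d 0.
Iteration 1: join on id=8 -> test (id 8, depends_on=3, d 1).
Iteration 2: join on id=3 -> rollback (id 3, depends_on=2, d 2).
Iteration 3: join on id=2 -> parse (id 2, depends_on=1, d 3).
Iteration 4: join on id=1 -> sign (id 1, depends_on=NULL, d 4).
Iteration 5: depends_on is NULL; no match; recursion stops.
Total rows emitted: 5.

5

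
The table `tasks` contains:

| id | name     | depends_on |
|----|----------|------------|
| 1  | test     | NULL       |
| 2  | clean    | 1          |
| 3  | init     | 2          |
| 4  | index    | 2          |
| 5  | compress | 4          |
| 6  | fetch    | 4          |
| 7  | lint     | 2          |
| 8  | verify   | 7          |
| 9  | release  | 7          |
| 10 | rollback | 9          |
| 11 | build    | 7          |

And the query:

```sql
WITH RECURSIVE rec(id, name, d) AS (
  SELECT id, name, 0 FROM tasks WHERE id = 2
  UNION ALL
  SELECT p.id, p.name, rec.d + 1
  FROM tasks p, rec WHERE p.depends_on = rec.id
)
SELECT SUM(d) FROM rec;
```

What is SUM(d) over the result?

Base: id=2 (clean) at d 0.
Iteration 1: rows with depends_on in {2} -> init (id 3, d 1), index (id 4, d 1), lint (id 7, d 1).
Iteration 2: rows with depends_on in {3,4,7} -> compress (id 5, d 2), fetch (id 6, d 2), verify (id 8, d 2), release (id 9, d 2), build (id 11, d 2).
Iteration 3: rows with depends_on in {5,6,8,9,11} -> rollback (id 10, d 3).
Iteration 4: no rows with depends_on in {10}; recursion stops.
SUM(d) = 0 + 1 + 1 + 1 + 2 + 2 + 2 + 2 + 2 + 3 = 16.

16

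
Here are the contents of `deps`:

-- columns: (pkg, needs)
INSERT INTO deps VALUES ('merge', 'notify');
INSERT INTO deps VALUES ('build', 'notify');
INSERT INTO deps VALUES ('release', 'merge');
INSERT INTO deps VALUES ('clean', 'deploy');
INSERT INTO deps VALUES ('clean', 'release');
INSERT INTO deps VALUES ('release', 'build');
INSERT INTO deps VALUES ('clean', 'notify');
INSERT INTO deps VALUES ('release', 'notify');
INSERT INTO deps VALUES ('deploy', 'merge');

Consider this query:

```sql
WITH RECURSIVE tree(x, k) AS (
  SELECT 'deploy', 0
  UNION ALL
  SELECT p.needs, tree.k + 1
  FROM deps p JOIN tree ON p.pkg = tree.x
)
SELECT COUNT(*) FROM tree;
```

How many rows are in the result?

Base: (deploy, k=0).
Iteration 1: edges from {deploy} -> (merge, k=1).
Iteration 2: edges from {merge} -> (notify, k=2).
Iteration 3: no outgoing edges from {notify}; recursion stops.
Total rows emitted: 3.

3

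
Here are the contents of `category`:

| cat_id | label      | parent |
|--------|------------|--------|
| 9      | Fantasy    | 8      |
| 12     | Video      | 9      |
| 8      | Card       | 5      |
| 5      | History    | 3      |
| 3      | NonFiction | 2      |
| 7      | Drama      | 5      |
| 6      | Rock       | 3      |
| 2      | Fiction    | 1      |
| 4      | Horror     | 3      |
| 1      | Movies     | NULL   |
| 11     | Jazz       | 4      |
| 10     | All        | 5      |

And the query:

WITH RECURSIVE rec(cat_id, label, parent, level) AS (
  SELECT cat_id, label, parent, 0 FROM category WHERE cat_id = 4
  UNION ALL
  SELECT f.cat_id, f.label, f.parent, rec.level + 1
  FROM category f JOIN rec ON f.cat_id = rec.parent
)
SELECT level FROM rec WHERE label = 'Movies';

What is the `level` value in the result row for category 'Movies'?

3

Base: cat_id=4 (Horror), parent=3, level 0.
Iteration 1: join on cat_id=3 -> NonFiction (id 3, parent=2, level 1).
Iteration 2: join on cat_id=2 -> Fiction (id 2, parent=1, level 2).
Iteration 3: join on cat_id=1 -> Movies (id 1, parent=NULL, level 3).
Iteration 4: parent is NULL; no match; recursion stops.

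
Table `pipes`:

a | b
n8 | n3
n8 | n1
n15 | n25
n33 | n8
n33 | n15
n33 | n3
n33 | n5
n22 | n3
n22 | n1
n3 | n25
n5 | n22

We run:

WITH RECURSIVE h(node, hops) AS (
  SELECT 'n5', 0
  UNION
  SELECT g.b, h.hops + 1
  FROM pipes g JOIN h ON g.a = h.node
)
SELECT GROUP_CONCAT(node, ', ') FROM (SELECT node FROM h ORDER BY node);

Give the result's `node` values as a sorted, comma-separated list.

n1, n22, n25, n3, n5

Base: (n5, hops=0).
Iteration 1: edges from {n5} -> (n22, hops=1).
Iteration 2: edges from {n22} -> (n1, hops=2), (n3, hops=2).
Iteration 3: edges from {n1,n3} -> (n25, hops=3).
Iteration 4: no outgoing edges from {n25}; recursion stops.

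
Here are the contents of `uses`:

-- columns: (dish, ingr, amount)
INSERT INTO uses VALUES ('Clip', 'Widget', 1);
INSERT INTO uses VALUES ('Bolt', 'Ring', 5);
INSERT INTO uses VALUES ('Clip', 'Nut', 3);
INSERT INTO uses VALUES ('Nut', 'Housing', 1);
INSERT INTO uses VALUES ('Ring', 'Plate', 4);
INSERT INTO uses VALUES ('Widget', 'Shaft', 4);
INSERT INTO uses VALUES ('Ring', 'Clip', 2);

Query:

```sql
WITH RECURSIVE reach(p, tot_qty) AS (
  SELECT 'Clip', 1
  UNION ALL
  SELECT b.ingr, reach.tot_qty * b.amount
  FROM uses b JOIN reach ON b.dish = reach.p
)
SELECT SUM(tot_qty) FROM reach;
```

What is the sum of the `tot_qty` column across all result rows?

12

Base: (Clip, tot_qty=1).
Iteration 1: components of {Clip} -> Nut = 1*3 = 3, Widget = 1*1 = 1.
Iteration 2: components of {Nut,Widget} -> Housing = 3*1 = 3, Shaft = 1*4 = 4.
Iteration 3: no further components; recursion stops.
SUM(tot_qty) = 1 + 3 + 1 + 3 + 4 = 12.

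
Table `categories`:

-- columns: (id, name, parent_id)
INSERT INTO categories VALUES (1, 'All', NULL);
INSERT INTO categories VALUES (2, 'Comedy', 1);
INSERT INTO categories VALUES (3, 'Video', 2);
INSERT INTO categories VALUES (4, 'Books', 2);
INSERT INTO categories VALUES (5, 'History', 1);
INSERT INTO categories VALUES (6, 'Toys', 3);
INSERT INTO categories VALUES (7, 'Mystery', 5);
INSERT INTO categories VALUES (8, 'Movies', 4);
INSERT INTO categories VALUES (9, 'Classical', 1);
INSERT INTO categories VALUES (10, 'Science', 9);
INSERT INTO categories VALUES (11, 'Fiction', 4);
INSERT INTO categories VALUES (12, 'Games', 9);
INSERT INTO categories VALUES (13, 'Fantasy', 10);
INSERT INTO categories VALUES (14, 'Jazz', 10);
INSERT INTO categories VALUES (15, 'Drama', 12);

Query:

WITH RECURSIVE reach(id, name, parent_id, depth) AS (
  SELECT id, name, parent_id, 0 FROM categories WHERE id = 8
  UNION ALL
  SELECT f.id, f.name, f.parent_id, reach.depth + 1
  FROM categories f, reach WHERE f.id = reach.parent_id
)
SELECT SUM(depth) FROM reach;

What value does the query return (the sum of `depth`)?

6

Base: id=8 (Movies), parent_id=4, depth 0.
Iteration 1: join on id=4 -> Books (id 4, parent_id=2, depth 1).
Iteration 2: join on id=2 -> Comedy (id 2, parent_id=1, depth 2).
Iteration 3: join on id=1 -> All (id 1, parent_id=NULL, depth 3).
Iteration 4: parent_id is NULL; no match; recursion stops.
SUM(depth) = 0 + 1 + 2 + 3 = 6.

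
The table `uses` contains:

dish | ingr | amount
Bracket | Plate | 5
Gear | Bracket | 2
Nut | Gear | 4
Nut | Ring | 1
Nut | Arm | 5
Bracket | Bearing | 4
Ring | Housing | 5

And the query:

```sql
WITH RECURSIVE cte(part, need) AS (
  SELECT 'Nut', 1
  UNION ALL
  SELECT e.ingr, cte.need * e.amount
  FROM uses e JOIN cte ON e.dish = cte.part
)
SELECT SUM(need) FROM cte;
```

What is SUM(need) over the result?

Base: (Nut, need=1).
Iteration 1: components of {Nut} -> Arm = 1*5 = 5, Gear = 1*4 = 4, Ring = 1*1 = 1.
Iteration 2: components of {Arm,Gear,Ring} -> Bracket = 4*2 = 8, Housing = 1*5 = 5.
Iteration 3: components of {Bracket,Housing} -> Bearing = 8*4 = 32, Plate = 8*5 = 40.
Iteration 4: no further components; recursion stops.
SUM(need) = 1 + 4 + 1 + 5 + 8 + 5 + 40 + 32 = 96.

96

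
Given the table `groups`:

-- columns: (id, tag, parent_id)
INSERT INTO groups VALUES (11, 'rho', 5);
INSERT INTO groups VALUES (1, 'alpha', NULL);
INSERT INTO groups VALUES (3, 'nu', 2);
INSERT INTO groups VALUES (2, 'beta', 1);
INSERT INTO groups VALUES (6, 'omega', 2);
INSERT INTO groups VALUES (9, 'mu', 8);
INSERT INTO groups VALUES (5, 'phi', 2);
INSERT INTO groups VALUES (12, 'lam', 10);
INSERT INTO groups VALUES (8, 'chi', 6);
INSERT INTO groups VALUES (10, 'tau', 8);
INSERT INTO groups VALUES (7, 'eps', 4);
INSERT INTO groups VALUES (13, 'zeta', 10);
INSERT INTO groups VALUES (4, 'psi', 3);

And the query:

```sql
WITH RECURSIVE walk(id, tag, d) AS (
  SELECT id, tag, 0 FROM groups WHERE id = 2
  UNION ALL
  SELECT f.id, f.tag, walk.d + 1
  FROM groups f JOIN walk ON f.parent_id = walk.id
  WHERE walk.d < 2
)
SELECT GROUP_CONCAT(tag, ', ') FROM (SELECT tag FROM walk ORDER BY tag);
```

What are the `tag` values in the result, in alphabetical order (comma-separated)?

beta, chi, nu, omega, phi, psi, rho

Base: id=2 (beta) at d 0.
Iteration 1: rows with parent_id in {2} -> nu (id 3, d 1), phi (id 5, d 1), omega (id 6, d 1).
Iteration 2: rows with parent_id in {3,5,6} -> psi (id 4, d 2), chi (id 8, d 2), rho (id 11, d 2).
Iteration 3: d < 2 fails for all current rows; recursion stops.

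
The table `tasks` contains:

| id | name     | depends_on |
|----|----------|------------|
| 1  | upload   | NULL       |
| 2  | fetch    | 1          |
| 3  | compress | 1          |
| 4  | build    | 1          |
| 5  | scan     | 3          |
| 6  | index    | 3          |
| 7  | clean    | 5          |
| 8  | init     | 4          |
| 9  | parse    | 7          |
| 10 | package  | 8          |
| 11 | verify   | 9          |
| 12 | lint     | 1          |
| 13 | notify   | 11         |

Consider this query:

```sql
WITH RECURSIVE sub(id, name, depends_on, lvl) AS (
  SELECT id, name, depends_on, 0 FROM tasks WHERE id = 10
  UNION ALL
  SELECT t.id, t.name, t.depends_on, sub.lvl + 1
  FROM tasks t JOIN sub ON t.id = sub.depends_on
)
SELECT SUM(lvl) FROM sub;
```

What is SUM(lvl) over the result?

6

Base: id=10 (package), depends_on=8, lvl 0.
Iteration 1: join on id=8 -> init (id 8, depends_on=4, lvl 1).
Iteration 2: join on id=4 -> build (id 4, depends_on=1, lvl 2).
Iteration 3: join on id=1 -> upload (id 1, depends_on=NULL, lvl 3).
Iteration 4: depends_on is NULL; no match; recursion stops.
SUM(lvl) = 0 + 1 + 2 + 3 = 6.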